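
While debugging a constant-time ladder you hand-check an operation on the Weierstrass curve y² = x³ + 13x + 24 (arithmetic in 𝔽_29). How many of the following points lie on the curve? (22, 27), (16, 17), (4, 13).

(22, 27): 27² ≡ 4, rhs ≡ 25 → off.
(16, 17): 17² ≡ 28, rhs ≡ 7 → off.
(4, 13): 13² ≡ 24, rhs ≡ 24 → on.

1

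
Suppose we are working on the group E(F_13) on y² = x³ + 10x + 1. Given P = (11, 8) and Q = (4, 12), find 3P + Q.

First 3P:
Repeated addition: build up to 3P.
2P: tangent at (11, 8): λ = (3·11² + 10)/(2·8) ≡ 9/3. 3⁻¹ ≡ 9 (mod 13) since 3·9 = 27 ≡ 1, so λ ≡ 9·9 ≡ 3.
  x = λ² - 11 - 11 = 9 - 22 ≡ 0; y = λ·(11 - 0) - 8 ≡ 12. → (0, 12)
3P: (0, 12) + (11, 8). λ = (8 - 12)/(11 - 0) ≡ 9/11 mod 13. 11⁻¹ ≡ 6 (mod 13), so λ ≡ 2.
  x = λ² - 0 - 11 = 4 - 11 ≡ 6; y = λ·(0 - 6) - 12 ≡ 2. → (6, 2)
3P = (6, 2).
Finally 3P + Q:
(6, 2) + (4, 12). λ = (12 - 2)/(4 - 6) ≡ 10/11 mod 13. 11⁻¹ ≡ 6 (mod 13), so λ ≡ 8.
  x = λ² - 6 - 4 = 64 - 10 ≡ 2; y = λ·(6 - 2) - 2 ≡ 4. → (2, 4)

(2, 4)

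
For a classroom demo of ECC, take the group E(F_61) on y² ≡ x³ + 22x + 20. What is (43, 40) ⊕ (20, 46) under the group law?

(45, 56)

(43, 40) + (20, 46). λ = (46 - 40)/(20 - 43) ≡ 6/38 mod 61. 38⁻¹ ≡ 53 (mod 61), so λ ≡ 13.
  x = λ² - 43 - 20 = 169 - 63 ≡ 45; y = λ·(43 - 45) - 40 ≡ 56. → (45, 56)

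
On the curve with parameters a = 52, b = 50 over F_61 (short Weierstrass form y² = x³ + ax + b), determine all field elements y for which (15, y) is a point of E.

x³ + 52x + 50 = 4205 ≡ 57 (mod 61).
Square roots of 57 mod 61: 22 and 39 (since 22² = 484 ≡ 57).

22, 39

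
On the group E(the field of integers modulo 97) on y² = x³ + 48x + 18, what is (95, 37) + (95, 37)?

tangent at (95, 37): λ = (3·95² + 48)/(2·37) ≡ 60/74. 74⁻¹ ≡ 59 (mod 97), so λ ≡ 60·59 ≡ 48.
  x = λ² - 95 - 95 = 2304 - 190 ≡ 77; y = λ·(95 - 77) - 37 ≡ 51. → (77, 51)

(77, 51)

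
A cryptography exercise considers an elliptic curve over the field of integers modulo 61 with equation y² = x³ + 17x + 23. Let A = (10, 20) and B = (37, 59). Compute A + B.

(56, 22)

(10, 20) + (37, 59). λ = (59 - 20)/(37 - 10) ≡ 39/27 mod 61. 27⁻¹ ≡ 52 (mod 61) since 27·52 = 1404 ≡ 1, so λ ≡ 15.
  x = λ² - 10 - 37 = 225 - 47 ≡ 56; y = λ·(10 - 56) - 20 ≡ 22. → (56, 22)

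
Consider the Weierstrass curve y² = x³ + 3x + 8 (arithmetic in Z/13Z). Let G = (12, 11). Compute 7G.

Double-and-add on 7 = (111)₂. Start with G = (12, 11) for the leading 1-bit.
double: tangent at (12, 11): λ = (3·12² + 3)/(2·11) ≡ 6/9. 9⁻¹ ≡ 3 (mod 13) since 9·3 = 27 ≡ 1, so λ ≡ 6·3 ≡ 5.
  x = λ² - 12 - 12 = 25 - 24 ≡ 1; y = λ·(12 - 1) - 11 ≡ 5. → (1, 5)
add G: (1, 5) + (12, 11). λ = (11 - 5)/(12 - 1) ≡ 6/11 mod 13. 11⁻¹ ≡ 6 (mod 13), so λ ≡ 10.
  x = λ² - 1 - 12 = 100 - 13 ≡ 9; y = λ·(1 - 9) - 5 ≡ 6. → (9, 6)
double: tangent at (9, 6): λ = (3·9² + 3)/(2·6) ≡ 12/12. 12⁻¹ ≡ 12 (mod 13), so λ ≡ 12·12 ≡ 1.
  x = λ² - 9 - 9 = 1 - 18 ≡ 9; y = λ·(9 - 9) - 6 ≡ 7. → (9, 7)
add G: (9, 7) + (12, 11). λ = (11 - 7)/(12 - 9) ≡ 4/3 mod 13. 3⁻¹ ≡ 9 (mod 13) since 3·9 = 27 ≡ 1, so λ ≡ 10.
  x = λ² - 9 - 12 = 100 - 21 ≡ 1; y = λ·(9 - 1) - 7 ≡ 8. → (1, 8)

(1, 8)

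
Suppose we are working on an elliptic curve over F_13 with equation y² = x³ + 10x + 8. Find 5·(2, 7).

O

Write G = (2, 7).
Repeated addition: build up to 5G.
2G: tangent at (2, 7): λ = (3·2² + 10)/(2·7) ≡ 9/1. 1⁻¹ ≡ 1 (mod 13), so λ ≡ 9·1 ≡ 9.
  x = λ² - 2 - 2 = 81 - 4 ≡ 12; y = λ·(2 - 12) - 7 ≡ 7. → (12, 7)
3G: (12, 7) + (2, 7). λ = (7 - 7)/(2 - 12) ≡ 0/3 mod 13. 3⁻¹ ≡ 9 (mod 13), so λ ≡ 0.
  x = λ² - 12 - 2 = 0 - 14 ≡ 12; y = λ·(12 - 12) - 7 ≡ 6. → (12, 6)
4G: (12, 6) + (2, 7). λ = (7 - 6)/(2 - 12) ≡ 1/3 mod 13. 3⁻¹ ≡ 9 (mod 13) since 3·9 = 27 ≡ 1, so λ ≡ 9.
  x = λ² - 12 - 2 = 81 - 14 ≡ 2; y = λ·(12 - 2) - 6 ≡ 6. → (2, 6)
5G: (2, 6) + (2, 7): same x and y₁ ≡ -y₂, so the sum is O.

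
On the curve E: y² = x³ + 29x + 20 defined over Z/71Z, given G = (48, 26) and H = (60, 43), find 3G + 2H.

(20, 3)

First 3G:
Repeated addition: build up to 3G.
2G: tangent at (48, 26): λ = (3·48² + 29)/(2·26) ≡ 54/52. 52⁻¹ ≡ 56 (mod 71) since 52·56 = 2912 ≡ 1, so λ ≡ 54·56 ≡ 42.
  x = λ² - 48 - 48 = 1764 - 96 ≡ 35; y = λ·(48 - 35) - 26 ≡ 23. → (35, 23)
3G: (35, 23) + (48, 26). λ = (26 - 23)/(48 - 35) ≡ 3/13 mod 71. 13⁻¹ ≡ 11 (mod 71) since 13·11 = 143 ≡ 1, so λ ≡ 33.
  x = λ² - 35 - 48 = 1089 - 83 ≡ 12; y = λ·(35 - 12) - 23 ≡ 26. → (12, 26)
3G = (12, 26).
Next 2H:
Repeated addition: build up to 2H.
2H: tangent at (60, 43): λ = (3·60² + 29)/(2·43) ≡ 37/15. 15⁻¹ ≡ 19 (mod 71) since 15·19 = 285 ≡ 1, so λ ≡ 37·19 ≡ 64.
  x = λ² - 60 - 60 = 4096 - 120 ≡ 0; y = λ·(60 - 0) - 43 ≡ 34. → (0, 34)
2H = (0, 34).
Finally 3G + 2H:
(12, 26) + (0, 34). λ = (34 - 26)/(0 - 12) ≡ 8/59 mod 71. 59⁻¹ ≡ 65 (mod 71) since 59·65 = 3835 ≡ 1, so λ ≡ 23.
  x = λ² - 12 - 0 = 529 - 12 ≡ 20; y = λ·(12 - 20) - 26 ≡ 3. → (20, 3)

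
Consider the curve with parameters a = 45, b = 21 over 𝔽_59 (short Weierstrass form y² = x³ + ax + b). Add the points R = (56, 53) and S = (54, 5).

(53, 19)

(56, 53) + (54, 5). λ = (5 - 53)/(54 - 56) ≡ 11/57 mod 59. 57⁻¹ ≡ 29 (mod 59) since 57·29 = 1653 ≡ 1, so λ ≡ 24.
  x = λ² - 56 - 54 = 576 - 110 ≡ 53; y = λ·(56 - 53) - 53 ≡ 19. → (53, 19)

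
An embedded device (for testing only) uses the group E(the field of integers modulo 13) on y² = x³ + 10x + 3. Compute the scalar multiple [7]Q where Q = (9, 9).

(1, 12)

Double-and-add on 7 = (111)₂. Start with Q = (9, 9) for the leading 1-bit.
double: tangent at (9, 9): λ = (3·9² + 10)/(2·9) ≡ 6/5. 5⁻¹ ≡ 8 (mod 13), so λ ≡ 6·8 ≡ 9.
  x = λ² - 9 - 9 = 81 - 18 ≡ 11; y = λ·(9 - 11) - 9 ≡ 12. → (11, 12)
add Q: (11, 12) + (9, 9). λ = (9 - 12)/(9 - 11) ≡ 10/11 mod 13. 11⁻¹ ≡ 6 (mod 13) since 11·6 = 66 ≡ 1, so λ ≡ 8.
  x = λ² - 11 - 9 = 64 - 20 ≡ 5; y = λ·(11 - 5) - 12 ≡ 10. → (5, 10)
double: tangent at (5, 10): λ = (3·5² + 10)/(2·10) ≡ 7/7. 7⁻¹ ≡ 2 (mod 13), so λ ≡ 7·2 ≡ 1.
  x = λ² - 5 - 5 = 1 - 10 ≡ 4; y = λ·(5 - 4) - 10 ≡ 4. → (4, 4)
add Q: (4, 4) + (9, 9). λ = (9 - 4)/(9 - 4) ≡ 5/5 mod 13. 5⁻¹ ≡ 8 (mod 13), so λ ≡ 1.
  x = λ² - 4 - 9 = 1 - 13 ≡ 1; y = λ·(4 - 1) - 4 ≡ 12. → (1, 12)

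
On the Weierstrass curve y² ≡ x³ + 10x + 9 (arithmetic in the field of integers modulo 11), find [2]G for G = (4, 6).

tangent at (4, 6): λ = (3·4² + 10)/(2·6) ≡ 3/1. 1⁻¹ ≡ 1 (mod 11), so λ ≡ 3·1 ≡ 3.
  x = λ² - 4 - 4 = 9 - 8 ≡ 1; y = λ·(4 - 1) - 6 ≡ 3. → (1, 3)

(1, 3)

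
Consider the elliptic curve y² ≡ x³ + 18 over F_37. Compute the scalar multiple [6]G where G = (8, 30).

Repeated addition: build up to 6G.
2G: tangent at (8, 30): λ = (3·8² + 0)/(2·30) ≡ 7/23. 23⁻¹ ≡ 29 (mod 37), so λ ≡ 7·29 ≡ 18.
  x = λ² - 8 - 8 = 324 - 16 ≡ 12; y = λ·(8 - 12) - 30 ≡ 9. → (12, 9)
3G: (12, 9) + (8, 30). λ = (30 - 9)/(8 - 12) ≡ 21/33 mod 37. 33⁻¹ ≡ 9 (mod 37), so λ ≡ 4.
  x = λ² - 12 - 8 = 16 - 20 ≡ 33; y = λ·(12 - 33) - 9 ≡ 18. → (33, 18)
4G: (33, 18) + (8, 30). λ = (30 - 18)/(8 - 33) ≡ 12/12 mod 37. 12⁻¹ ≡ 34 (mod 37), so λ ≡ 1.
  x = λ² - 33 - 8 = 1 - 41 ≡ 34; y = λ·(33 - 34) - 18 ≡ 18. → (34, 18)
5G: (34, 18) + (8, 30). λ = (30 - 18)/(8 - 34) ≡ 12/11 mod 37. 11⁻¹ ≡ 27 (mod 37) since 11·27 = 297 ≡ 1, so λ ≡ 28.
  x = λ² - 34 - 8 = 784 - 42 ≡ 2; y = λ·(34 - 2) - 18 ≡ 27. → (2, 27)
6G: (2, 27) + (8, 30). λ = (30 - 27)/(8 - 2) ≡ 3/6 mod 37. 6⁻¹ ≡ 31 (mod 37) since 6·31 = 186 ≡ 1, so λ ≡ 19.
  x = λ² - 2 - 8 = 361 - 10 ≡ 18; y = λ·(2 - 18) - 27 ≡ 2. → (18, 2)

(18, 2)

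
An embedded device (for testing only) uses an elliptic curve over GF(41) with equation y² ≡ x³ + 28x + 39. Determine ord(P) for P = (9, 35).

10

2P: tangent at (9, 35): λ = (3·9² + 28)/(2·35) ≡ 25/29. 29⁻¹ ≡ 17 (mod 41) since 29·17 = 493 ≡ 1, so λ ≡ 25·17 ≡ 15.
  x = λ² - 9 - 9 = 225 - 18 ≡ 2; y = λ·(9 - 2) - 35 ≡ 29. → (2, 29)
3P: (2, 29) + (9, 35). λ = (35 - 29)/(9 - 2) ≡ 6/7 mod 41. 7⁻¹ ≡ 6 (mod 41) since 7·6 = 42 ≡ 1, so λ ≡ 36.
  x = λ² - 2 - 9 = 1296 - 11 ≡ 14; y = λ·(2 - 14) - 29 ≡ 31. → (14, 31)
4P: (14, 31) + (9, 35). λ = (35 - 31)/(9 - 14) ≡ 4/36 mod 41. 36⁻¹ ≡ 8 (mod 41), so λ ≡ 32.
  x = λ² - 14 - 9 = 1024 - 23 ≡ 17; y = λ·(14 - 17) - 31 ≡ 37. → (17, 37)
5P: (17, 37) + (9, 35). λ = (35 - 37)/(9 - 17) ≡ 39/33 mod 41. 33⁻¹ ≡ 5 (mod 41) since 33·5 = 165 ≡ 1, so λ ≡ 31.
  x = λ² - 17 - 9 = 961 - 26 ≡ 33; y = λ·(17 - 33) - 37 ≡ 0. → (33, 0)
6P: (33, 0) + (9, 35). λ = (35 - 0)/(9 - 33) ≡ 35/17 mod 41. 17⁻¹ ≡ 29 (mod 41) since 17·29 = 493 ≡ 1, so λ ≡ 31.
  x = λ² - 33 - 9 = 961 - 42 ≡ 17; y = λ·(33 - 17) - 0 ≡ 4. → (17, 4)
7P: (17, 4) + (9, 35). λ = (35 - 4)/(9 - 17) ≡ 31/33 mod 41. 33⁻¹ ≡ 5 (mod 41), so λ ≡ 32.
  x = λ² - 17 - 9 = 1024 - 26 ≡ 14; y = λ·(17 - 14) - 4 ≡ 10. → (14, 10)
8P: (14, 10) + (9, 35). λ = (35 - 10)/(9 - 14) ≡ 25/36 mod 41. 36⁻¹ ≡ 8 (mod 41) since 36·8 = 288 ≡ 1, so λ ≡ 36.
  x = λ² - 14 - 9 = 1296 - 23 ≡ 2; y = λ·(14 - 2) - 10 ≡ 12. → (2, 12)
9P: (2, 12) + (9, 35). λ = (35 - 12)/(9 - 2) ≡ 23/7 mod 41. 7⁻¹ ≡ 6 (mod 41), so λ ≡ 15.
  x = λ² - 2 - 9 = 225 - 11 ≡ 9; y = λ·(2 - 9) - 12 ≡ 6. → (9, 6)
10P: (9, 6) + (9, 35): same x and y₁ ≡ -y₂, so the sum is O.
10P = O, so the order is 10.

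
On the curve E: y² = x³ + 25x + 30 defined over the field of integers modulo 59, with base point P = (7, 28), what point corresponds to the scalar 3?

Repeated addition: build up to 3P.
2P: tangent at (7, 28): λ = (3·7² + 25)/(2·28) ≡ 54/56. 56⁻¹ ≡ 39 (mod 59), so λ ≡ 54·39 ≡ 41.
  x = λ² - 7 - 7 = 1681 - 14 ≡ 15; y = λ·(7 - 15) - 28 ≡ 57. → (15, 57)
3P: (15, 57) + (7, 28). λ = (28 - 57)/(7 - 15) ≡ 30/51 mod 59. 51⁻¹ ≡ 22 (mod 59) since 51·22 = 1122 ≡ 1, so λ ≡ 11.
  x = λ² - 15 - 7 = 121 - 22 ≡ 40; y = λ·(15 - 40) - 57 ≡ 22. → (40, 22)

(40, 22)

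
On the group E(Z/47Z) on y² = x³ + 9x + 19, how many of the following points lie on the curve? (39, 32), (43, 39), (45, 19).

(39, 32): 32² ≡ 37, rhs ≡ 46 → off.
(43, 39): 39² ≡ 17, rhs ≡ 13 → off.
(45, 19): 19² ≡ 32, rhs ≡ 40 → off.

0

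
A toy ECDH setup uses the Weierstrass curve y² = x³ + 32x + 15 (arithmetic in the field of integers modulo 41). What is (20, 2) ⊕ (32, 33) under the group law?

(25, 9)

(20, 2) + (32, 33). λ = (33 - 2)/(32 - 20) ≡ 31/12 mod 41. 12⁻¹ ≡ 24 (mod 41) since 12·24 = 288 ≡ 1, so λ ≡ 6.
  x = λ² - 20 - 32 = 36 - 52 ≡ 25; y = λ·(20 - 25) - 2 ≡ 9. → (25, 9)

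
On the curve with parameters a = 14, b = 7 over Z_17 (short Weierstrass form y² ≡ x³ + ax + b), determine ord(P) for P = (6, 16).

2P: tangent at (6, 16): λ = (3·6² + 14)/(2·16) ≡ 3/15. 15⁻¹ ≡ 8 (mod 17), so λ ≡ 3·8 ≡ 7.
  x = λ² - 6 - 6 = 49 - 12 ≡ 3; y = λ·(6 - 3) - 16 ≡ 5. → (3, 5)
3P: (3, 5) + (6, 16). λ = (16 - 5)/(6 - 3) ≡ 11/3 mod 17. 3⁻¹ ≡ 6 (mod 17), so λ ≡ 15.
  x = λ² - 3 - 6 = 225 - 9 ≡ 12; y = λ·(3 - 12) - 5 ≡ 13. → (12, 13)
4P: (12, 13) + (6, 16). λ = (16 - 13)/(6 - 12) ≡ 3/11 mod 17. 11⁻¹ ≡ 14 (mod 17) since 11·14 = 154 ≡ 1, so λ ≡ 8.
  x = λ² - 12 - 6 = 64 - 18 ≡ 12; y = λ·(12 - 12) - 13 ≡ 4. → (12, 4)
5P: (12, 4) + (6, 16). λ = (16 - 4)/(6 - 12) ≡ 12/11 mod 17. 11⁻¹ ≡ 14 (mod 17) since 11·14 = 154 ≡ 1, so λ ≡ 15.
  x = λ² - 12 - 6 = 225 - 18 ≡ 3; y = λ·(12 - 3) - 4 ≡ 12. → (3, 12)
6P: (3, 12) + (6, 16). λ = (16 - 12)/(6 - 3) ≡ 4/3 mod 17. 3⁻¹ ≡ 6 (mod 17), so λ ≡ 7.
  x = λ² - 3 - 6 = 49 - 9 ≡ 6; y = λ·(3 - 6) - 12 ≡ 1. → (6, 1)
7P: (6, 1) + (6, 16): same x and y₁ ≡ -y₂, so the sum is O.
7P = O, so the order is 7.

7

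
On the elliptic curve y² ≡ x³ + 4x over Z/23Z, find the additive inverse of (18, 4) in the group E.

-(18, 4) = (18, -4 mod 23) = (18, 19).

(18, 19)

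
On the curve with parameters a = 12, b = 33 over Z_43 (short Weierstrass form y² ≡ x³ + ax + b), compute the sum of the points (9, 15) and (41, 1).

(9, 15) + (41, 1). λ = (1 - 15)/(41 - 9) ≡ 29/32 mod 43. 32⁻¹ ≡ 39 (mod 43), so λ ≡ 13.
  x = λ² - 9 - 41 = 169 - 50 ≡ 33; y = λ·(9 - 33) - 15 ≡ 17. → (33, 17)

(33, 17)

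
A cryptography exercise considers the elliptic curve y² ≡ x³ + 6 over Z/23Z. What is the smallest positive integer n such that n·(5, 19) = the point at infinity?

4

2P: tangent at (5, 19): λ = (3·5² + 0)/(2·19) ≡ 6/15. 15⁻¹ ≡ 20 (mod 23), so λ ≡ 6·20 ≡ 5.
  x = λ² - 5 - 5 = 25 - 10 ≡ 15; y = λ·(5 - 15) - 19 ≡ 0. → (15, 0)
3P: (15, 0) + (5, 19). λ = (19 - 0)/(5 - 15) ≡ 19/13 mod 23. 13⁻¹ ≡ 16 (mod 23), so λ ≡ 5.
  x = λ² - 15 - 5 = 25 - 20 ≡ 5; y = λ·(15 - 5) - 0 ≡ 4. → (5, 4)
4P: (5, 4) + (5, 19): same x and y₁ ≡ -y₂, so the sum is the point at infinity.
4P = the point at infinity, so the order is 4.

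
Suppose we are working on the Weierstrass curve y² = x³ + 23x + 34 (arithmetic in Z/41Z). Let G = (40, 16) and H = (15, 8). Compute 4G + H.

(29, 30)

First 4G:
Double-and-add on 4 = (100)₂. Start with G = (40, 16) for the leading 1-bit.
double: tangent at (40, 16): λ = (3·40² + 23)/(2·16) ≡ 26/32. 32⁻¹ ≡ 9 (mod 41), so λ ≡ 26·9 ≡ 29.
  x = λ² - 40 - 40 = 841 - 80 ≡ 23; y = λ·(40 - 23) - 16 ≡ 26. → (23, 26)
double: tangent at (23, 26): λ = (3·23² + 23)/(2·26) ≡ 11/11. 11⁻¹ ≡ 15 (mod 41) since 11·15 = 165 ≡ 1, so λ ≡ 11·15 ≡ 1.
  x = λ² - 23 - 23 = 1 - 46 ≡ 37; y = λ·(23 - 37) - 26 ≡ 1. → (37, 1)
4G = (37, 1).
Finally 4G + H:
(37, 1) + (15, 8). λ = (8 - 1)/(15 - 37) ≡ 7/19 mod 41. 19⁻¹ ≡ 13 (mod 41) since 19·13 = 247 ≡ 1, so λ ≡ 9.
  x = λ² - 37 - 15 = 81 - 52 ≡ 29; y = λ·(37 - 29) - 1 ≡ 30. → (29, 30)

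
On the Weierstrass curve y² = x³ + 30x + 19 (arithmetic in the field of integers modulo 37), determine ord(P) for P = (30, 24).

2P: tangent at (30, 24): λ = (3·30² + 30)/(2·24) ≡ 29/11. 11⁻¹ ≡ 27 (mod 37), so λ ≡ 29·27 ≡ 6.
  x = λ² - 30 - 30 = 36 - 60 ≡ 13; y = λ·(30 - 13) - 24 ≡ 4. → (13, 4)
3P: (13, 4) + (30, 24). λ = (24 - 4)/(30 - 13) ≡ 20/17 mod 37. 17⁻¹ ≡ 24 (mod 37), so λ ≡ 36.
  x = λ² - 13 - 30 = 1296 - 43 ≡ 32; y = λ·(13 - 32) - 4 ≡ 15. → (32, 15)
4P: (32, 15) + (30, 24). λ = (24 - 15)/(30 - 32) ≡ 9/35 mod 37. 35⁻¹ ≡ 18 (mod 37) since 35·18 = 630 ≡ 1, so λ ≡ 14.
  x = λ² - 32 - 30 = 196 - 62 ≡ 23; y = λ·(32 - 23) - 15 ≡ 0. → (23, 0)
5P: (23, 0) + (30, 24). λ = (24 - 0)/(30 - 23) ≡ 24/7 mod 37. 7⁻¹ ≡ 16 (mod 37), so λ ≡ 14.
  x = λ² - 23 - 30 = 196 - 53 ≡ 32; y = λ·(23 - 32) - 0 ≡ 22. → (32, 22)
6P: (32, 22) + (30, 24). λ = (24 - 22)/(30 - 32) ≡ 2/35 mod 37. 35⁻¹ ≡ 18 (mod 37), so λ ≡ 36.
  x = λ² - 32 - 30 = 1296 - 62 ≡ 13; y = λ·(32 - 13) - 22 ≡ 33. → (13, 33)
7P: (13, 33) + (30, 24). λ = (24 - 33)/(30 - 13) ≡ 28/17 mod 37. 17⁻¹ ≡ 24 (mod 37), so λ ≡ 6.
  x = λ² - 13 - 30 = 36 - 43 ≡ 30; y = λ·(13 - 30) - 33 ≡ 13. → (30, 13)
8P: (30, 13) + (30, 24): same x and y₁ ≡ -y₂, so the sum is 𝒪.
8P = 𝒪, so the order is 8.

8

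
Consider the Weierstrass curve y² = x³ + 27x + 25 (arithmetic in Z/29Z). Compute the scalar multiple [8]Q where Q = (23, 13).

(15, 21)

Double-and-add on 8 = (1000)₂. Start with Q = (23, 13) for the leading 1-bit.
double: tangent at (23, 13): λ = (3·23² + 27)/(2·13) ≡ 19/26. 26⁻¹ ≡ 19 (mod 29), so λ ≡ 19·19 ≡ 13.
  x = λ² - 23 - 23 = 169 - 46 ≡ 7; y = λ·(23 - 7) - 13 ≡ 21. → (7, 21)
double: tangent at (7, 21): λ = (3·7² + 27)/(2·21) ≡ 0/13. 13⁻¹ ≡ 9 (mod 29), so λ ≡ 0·9 ≡ 0.
  x = λ² - 7 - 7 = 0 - 14 ≡ 15; y = λ·(7 - 15) - 21 ≡ 8. → (15, 8)
double: tangent at (15, 8): λ = (3·15² + 27)/(2·8) ≡ 6/16. 16⁻¹ ≡ 20 (mod 29), so λ ≡ 6·20 ≡ 4.
  x = λ² - 15 - 15 = 16 - 30 ≡ 15; y = λ·(15 - 15) - 8 ≡ 21. → (15, 21)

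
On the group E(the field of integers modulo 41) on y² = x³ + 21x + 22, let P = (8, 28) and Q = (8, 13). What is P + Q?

O

The two points share x = 8 and their y-coordinates satisfy 28 + 13 ≡ 0 (mod 41), so they are inverses. Their sum is the point at infinity.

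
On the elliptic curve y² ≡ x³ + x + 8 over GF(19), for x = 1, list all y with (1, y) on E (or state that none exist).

none

x³ + 1x + 8 = 10 ≡ 10 (mod 19).
10 is a non-residue mod 19; no y exists.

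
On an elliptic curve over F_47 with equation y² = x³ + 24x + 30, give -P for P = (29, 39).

-(29, 39) = (29, -39 mod 47) = (29, 8).

(29, 8)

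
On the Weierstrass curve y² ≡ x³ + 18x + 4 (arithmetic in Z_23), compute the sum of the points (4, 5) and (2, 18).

(19, 12)

(4, 5) + (2, 18). λ = (18 - 5)/(2 - 4) ≡ 13/21 mod 23. 21⁻¹ ≡ 11 (mod 23) since 21·11 = 231 ≡ 1, so λ ≡ 5.
  x = λ² - 4 - 2 = 25 - 6 ≡ 19; y = λ·(4 - 19) - 5 ≡ 12. → (19, 12)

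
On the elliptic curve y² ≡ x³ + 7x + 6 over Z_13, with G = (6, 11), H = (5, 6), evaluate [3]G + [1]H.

First 3G:
Repeated addition: build up to 3G.
2G: tangent at (6, 11): λ = (3·6² + 7)/(2·11) ≡ 11/9. 9⁻¹ ≡ 3 (mod 13), so λ ≡ 11·3 ≡ 7.
  x = λ² - 6 - 6 = 49 - 12 ≡ 11; y = λ·(6 - 11) - 11 ≡ 6. → (11, 6)
3G: (11, 6) + (6, 11). λ = (11 - 6)/(6 - 11) ≡ 5/8 mod 13. 8⁻¹ ≡ 5 (mod 13), so λ ≡ 12.
  x = λ² - 11 - 6 = 144 - 17 ≡ 10; y = λ·(11 - 10) - 6 ≡ 6. → (10, 6)
3G = (10, 6).
Finally 3G + H:
(10, 6) + (5, 6). λ = (6 - 6)/(5 - 10) ≡ 0/8 mod 13. 8⁻¹ ≡ 5 (mod 13), so λ ≡ 0.
  x = λ² - 10 - 5 = 0 - 15 ≡ 11; y = λ·(10 - 11) - 6 ≡ 7. → (11, 7)

(11, 7)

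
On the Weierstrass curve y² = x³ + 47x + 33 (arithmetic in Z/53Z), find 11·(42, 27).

Write Q = (42, 27).
Repeated addition: build up to 11Q.
2Q: tangent at (42, 27): λ = (3·42² + 47)/(2·27) ≡ 39/1. 1⁻¹ ≡ 1 (mod 53) since 1·1 = 1 ≡ 1, so λ ≡ 39·1 ≡ 39.
  x = λ² - 42 - 42 = 1521 - 84 ≡ 6; y = λ·(42 - 6) - 27 ≡ 52. → (6, 52)
3Q: (6, 52) + (42, 27). λ = (27 - 52)/(42 - 6) ≡ 28/36 mod 53. 36⁻¹ ≡ 28 (mod 53), so λ ≡ 42.
  x = λ² - 6 - 42 = 1764 - 48 ≡ 20; y = λ·(6 - 20) - 52 ≡ 49. → (20, 49)
4Q: (20, 49) + (42, 27). λ = (27 - 49)/(42 - 20) ≡ 31/22 mod 53. 22⁻¹ ≡ 41 (mod 53), so λ ≡ 52.
  x = λ² - 20 - 42 = 2704 - 62 ≡ 45; y = λ·(20 - 45) - 49 ≡ 29. → (45, 29)
5Q: (45, 29) + (42, 27). λ = (27 - 29)/(42 - 45) ≡ 51/50 mod 53. 50⁻¹ ≡ 35 (mod 53) since 50·35 = 1750 ≡ 1, so λ ≡ 36.
  x = λ² - 45 - 42 = 1296 - 87 ≡ 43; y = λ·(45 - 43) - 29 ≡ 43. → (43, 43)
6Q: (43, 43) + (42, 27). λ = (27 - 43)/(42 - 43) ≡ 37/52 mod 53. 52⁻¹ ≡ 52 (mod 53) since 52·52 = 2704 ≡ 1, so λ ≡ 16.
  x = λ² - 43 - 42 = 256 - 85 ≡ 12; y = λ·(43 - 12) - 43 ≡ 29. → (12, 29)
7Q: (12, 29) + (42, 27). λ = (27 - 29)/(42 - 12) ≡ 51/30 mod 53. 30⁻¹ ≡ 23 (mod 53), so λ ≡ 7.
  x = λ² - 12 - 42 = 49 - 54 ≡ 48; y = λ·(12 - 48) - 29 ≡ 37. → (48, 37)
8Q: (48, 37) + (42, 27). λ = (27 - 37)/(42 - 48) ≡ 43/47 mod 53. 47⁻¹ ≡ 44 (mod 53) since 47·44 = 2068 ≡ 1, so λ ≡ 37.
  x = λ² - 48 - 42 = 1369 - 90 ≡ 7; y = λ·(48 - 7) - 37 ≡ 49. → (7, 49)
9Q: (7, 49) + (42, 27). λ = (27 - 49)/(42 - 7) ≡ 31/35 mod 53. 35⁻¹ ≡ 50 (mod 53), so λ ≡ 13.
  x = λ² - 7 - 42 = 169 - 49 ≡ 14; y = λ·(7 - 14) - 49 ≡ 19. → (14, 19)
10Q: (14, 19) + (42, 27). λ = (27 - 19)/(42 - 14) ≡ 8/28 mod 53. 28⁻¹ ≡ 36 (mod 53) since 28·36 = 1008 ≡ 1, so λ ≡ 23.
  x = λ² - 14 - 42 = 529 - 56 ≡ 49; y = λ·(14 - 49) - 19 ≡ 24. → (49, 24)
11Q: (49, 24) + (42, 27). λ = (27 - 24)/(42 - 49) ≡ 3/46 mod 53. 46⁻¹ ≡ 15 (mod 53), so λ ≡ 45.
  x = λ² - 49 - 42 = 2025 - 91 ≡ 26; y = λ·(49 - 26) - 24 ≡ 4. → (26, 4)

(26, 4)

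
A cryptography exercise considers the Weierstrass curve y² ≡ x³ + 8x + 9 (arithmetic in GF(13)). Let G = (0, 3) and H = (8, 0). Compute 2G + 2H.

(9, 11)

First 2G:
Repeated addition: build up to 2G.
2G: tangent at (0, 3): λ = (3·0² + 8)/(2·3) ≡ 8/6. 6⁻¹ ≡ 11 (mod 13), so λ ≡ 8·11 ≡ 10.
  x = λ² - 0 - 0 = 100 - 0 ≡ 9; y = λ·(0 - 9) - 3 ≡ 11. → (9, 11)
2G = (9, 11).
Next 2H:
Repeated addition: build up to 2H.
2H: (8, 0) + (8, 0): same x and y₁ ≡ -y₂, so the sum is O.
2H = O.
Finally 2G + 2H:
(9, 11) + O = (9, 11) (identity).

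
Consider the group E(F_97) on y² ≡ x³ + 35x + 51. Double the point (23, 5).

(3, 38)

tangent at (23, 5): λ = (3·23² + 35)/(2·5) ≡ 70/10. 10⁻¹ ≡ 68 (mod 97), so λ ≡ 70·68 ≡ 7.
  x = λ² - 23 - 23 = 49 - 46 ≡ 3; y = λ·(23 - 3) - 5 ≡ 38. → (3, 38)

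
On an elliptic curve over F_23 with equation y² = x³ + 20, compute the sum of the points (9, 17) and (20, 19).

(10, 10)

(9, 17) + (20, 19). λ = (19 - 17)/(20 - 9) ≡ 2/11 mod 23. 11⁻¹ ≡ 21 (mod 23) since 11·21 = 231 ≡ 1, so λ ≡ 19.
  x = λ² - 9 - 20 = 361 - 29 ≡ 10; y = λ·(9 - 10) - 17 ≡ 10. → (10, 10)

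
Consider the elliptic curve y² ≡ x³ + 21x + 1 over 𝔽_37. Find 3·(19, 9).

Write G = (19, 9).
Repeated addition: build up to 3G.
2G: tangent at (19, 9): λ = (3·19² + 21)/(2·9) ≡ 31/18. 18⁻¹ ≡ 35 (mod 37) since 18·35 = 630 ≡ 1, so λ ≡ 31·35 ≡ 12.
  x = λ² - 19 - 19 = 144 - 38 ≡ 32; y = λ·(19 - 32) - 9 ≡ 20. → (32, 20)
3G: (32, 20) + (19, 9). λ = (9 - 20)/(19 - 32) ≡ 26/24 mod 37. 24⁻¹ ≡ 17 (mod 37), so λ ≡ 35.
  x = λ² - 32 - 19 = 1225 - 51 ≡ 27; y = λ·(32 - 27) - 20 ≡ 7. → (27, 7)

(27, 7)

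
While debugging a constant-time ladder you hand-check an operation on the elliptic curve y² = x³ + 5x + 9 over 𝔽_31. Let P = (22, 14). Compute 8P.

(5, 29)

Repeated addition: build up to 8P.
2P: tangent at (22, 14): λ = (3·22² + 5)/(2·14) ≡ 0/28. 28⁻¹ ≡ 10 (mod 31), so λ ≡ 0·10 ≡ 0.
  x = λ² - 22 - 22 = 0 - 44 ≡ 18; y = λ·(22 - 18) - 14 ≡ 17. → (18, 17)
3P: (18, 17) + (22, 14). λ = (14 - 17)/(22 - 18) ≡ 28/4 mod 31. 4⁻¹ ≡ 8 (mod 31) since 4·8 = 32 ≡ 1, so λ ≡ 7.
  x = λ² - 18 - 22 = 49 - 40 ≡ 9; y = λ·(18 - 9) - 17 ≡ 15. → (9, 15)
4P: (9, 15) + (22, 14). λ = (14 - 15)/(22 - 9) ≡ 30/13 mod 31. 13⁻¹ ≡ 12 (mod 31), so λ ≡ 19.
  x = λ² - 9 - 22 = 361 - 31 ≡ 20; y = λ·(9 - 20) - 15 ≡ 24. → (20, 24)
5P: (20, 24) + (22, 14). λ = (14 - 24)/(22 - 20) ≡ 21/2 mod 31. 2⁻¹ ≡ 16 (mod 31), so λ ≡ 26.
  x = λ² - 20 - 22 = 676 - 42 ≡ 14; y = λ·(20 - 14) - 24 ≡ 8. → (14, 8)
6P: (14, 8) + (22, 14). λ = (14 - 8)/(22 - 14) ≡ 6/8 mod 31. 8⁻¹ ≡ 4 (mod 31), so λ ≡ 24.
  x = λ² - 14 - 22 = 576 - 36 ≡ 13; y = λ·(14 - 13) - 8 ≡ 16. → (13, 16)
7P: (13, 16) + (22, 14). λ = (14 - 16)/(22 - 13) ≡ 29/9 mod 31. 9⁻¹ ≡ 7 (mod 31) since 9·7 = 63 ≡ 1, so λ ≡ 17.
  x = λ² - 13 - 22 = 289 - 35 ≡ 6; y = λ·(13 - 6) - 16 ≡ 10. → (6, 10)
8P: (6, 10) + (22, 14). λ = (14 - 10)/(22 - 6) ≡ 4/16 mod 31. 16⁻¹ ≡ 2 (mod 31) since 16·2 = 32 ≡ 1, so λ ≡ 8.
  x = λ² - 6 - 22 = 64 - 28 ≡ 5; y = λ·(6 - 5) - 10 ≡ 29. → (5, 29)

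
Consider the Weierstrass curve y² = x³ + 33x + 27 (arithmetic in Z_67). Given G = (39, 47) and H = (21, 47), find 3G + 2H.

(42, 40)

First 3G:
Repeated addition: build up to 3G.
2G: tangent at (39, 47): λ = (3·39² + 33)/(2·47) ≡ 40/27. 27⁻¹ ≡ 5 (mod 67), so λ ≡ 40·5 ≡ 66.
  x = λ² - 39 - 39 = 4356 - 78 ≡ 57; y = λ·(39 - 57) - 47 ≡ 38. → (57, 38)
3G: (57, 38) + (39, 47). λ = (47 - 38)/(39 - 57) ≡ 9/49 mod 67. 49⁻¹ ≡ 26 (mod 67) since 49·26 = 1274 ≡ 1, so λ ≡ 33.
  x = λ² - 57 - 39 = 1089 - 96 ≡ 55; y = λ·(57 - 55) - 38 ≡ 28. → (55, 28)
3G = (55, 28).
Next 2H:
Repeated addition: build up to 2H.
2H: tangent at (21, 47): λ = (3·21² + 33)/(2·47) ≡ 16/27. 27⁻¹ ≡ 5 (mod 67), so λ ≡ 16·5 ≡ 13.
  x = λ² - 21 - 21 = 169 - 42 ≡ 60; y = λ·(21 - 60) - 47 ≡ 49. → (60, 49)
2H = (60, 49).
Finally 3G + 2H:
(55, 28) + (60, 49). λ = (49 - 28)/(60 - 55) ≡ 21/5 mod 67. 5⁻¹ ≡ 27 (mod 67) since 5·27 = 135 ≡ 1, so λ ≡ 31.
  x = λ² - 55 - 60 = 961 - 115 ≡ 42; y = λ·(55 - 42) - 28 ≡ 40. → (42, 40)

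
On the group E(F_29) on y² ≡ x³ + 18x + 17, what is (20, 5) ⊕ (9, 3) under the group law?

(24, 18)

(20, 5) + (9, 3). λ = (3 - 5)/(9 - 20) ≡ 27/18 mod 29. 18⁻¹ ≡ 21 (mod 29), so λ ≡ 16.
  x = λ² - 20 - 9 = 256 - 29 ≡ 24; y = λ·(20 - 24) - 5 ≡ 18. → (24, 18)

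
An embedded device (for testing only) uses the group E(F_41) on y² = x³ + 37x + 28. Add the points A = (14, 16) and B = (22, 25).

(21, 12)

(14, 16) + (22, 25). λ = (25 - 16)/(22 - 14) ≡ 9/8 mod 41. 8⁻¹ ≡ 36 (mod 41), so λ ≡ 37.
  x = λ² - 14 - 22 = 1369 - 36 ≡ 21; y = λ·(14 - 21) - 16 ≡ 12. → (21, 12)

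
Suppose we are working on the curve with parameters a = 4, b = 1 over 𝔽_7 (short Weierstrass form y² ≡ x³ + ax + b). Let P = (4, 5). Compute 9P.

(4, 2)

Repeated addition: build up to 9P.
2P: tangent at (4, 5): λ = (3·4² + 4)/(2·5) ≡ 3/3. 3⁻¹ ≡ 5 (mod 7) since 3·5 = 15 ≡ 1, so λ ≡ 3·5 ≡ 1.
  x = λ² - 4 - 4 = 1 - 8 ≡ 0; y = λ·(4 - 0) - 5 ≡ 6. → (0, 6)
3P: (0, 6) + (4, 5). λ = (5 - 6)/(4 - 0) ≡ 6/4 mod 7. 4⁻¹ ≡ 2 (mod 7) since 4·2 = 8 ≡ 1, so λ ≡ 5.
  x = λ² - 0 - 4 = 25 - 4 ≡ 0; y = λ·(0 - 0) - 6 ≡ 1. → (0, 1)
4P: (0, 1) + (4, 5). λ = (5 - 1)/(4 - 0) ≡ 4/4 mod 7. 4⁻¹ ≡ 2 (mod 7) since 4·2 = 8 ≡ 1, so λ ≡ 1.
  x = λ² - 0 - 4 = 1 - 4 ≡ 4; y = λ·(0 - 4) - 1 ≡ 2. → (4, 2)
5P: (4, 2) + (4, 5): same x and y₁ ≡ -y₂, so the sum is O.
6P: O + (4, 5) = (4, 5) (identity).
7P: tangent at (4, 5): λ = (3·4² + 4)/(2·5) ≡ 3/3. 3⁻¹ ≡ 5 (mod 7), so λ ≡ 3·5 ≡ 1.
  x = λ² - 4 - 4 = 1 - 8 ≡ 0; y = λ·(4 - 0) - 5 ≡ 6. → (0, 6)
8P: (0, 6) + (4, 5). λ = (5 - 6)/(4 - 0) ≡ 6/4 mod 7. 4⁻¹ ≡ 2 (mod 7) since 4·2 = 8 ≡ 1, so λ ≡ 5.
  x = λ² - 0 - 4 = 25 - 4 ≡ 0; y = λ·(0 - 0) - 6 ≡ 1. → (0, 1)
9P: (0, 1) + (4, 5). λ = (5 - 1)/(4 - 0) ≡ 4/4 mod 7. 4⁻¹ ≡ 2 (mod 7) since 4·2 = 8 ≡ 1, so λ ≡ 1.
  x = λ² - 0 - 4 = 1 - 4 ≡ 4; y = λ·(0 - 4) - 1 ≡ 2. → (4, 2)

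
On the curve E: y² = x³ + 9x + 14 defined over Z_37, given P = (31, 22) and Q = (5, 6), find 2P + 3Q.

(11, 1)

First 2P:
Repeated addition: build up to 2P.
2P: tangent at (31, 22): λ = (3·31² + 9)/(2·22) ≡ 6/7. 7⁻¹ ≡ 16 (mod 37), so λ ≡ 6·16 ≡ 22.
  x = λ² - 31 - 31 = 484 - 62 ≡ 15; y = λ·(31 - 15) - 22 ≡ 34. → (15, 34)
2P = (15, 34).
Next 3Q:
Repeated addition: build up to 3Q.
2Q: tangent at (5, 6): λ = (3·5² + 9)/(2·6) ≡ 10/12. 12⁻¹ ≡ 34 (mod 37), so λ ≡ 10·34 ≡ 7.
  x = λ² - 5 - 5 = 49 - 10 ≡ 2; y = λ·(5 - 2) - 6 ≡ 15. → (2, 15)
3Q: (2, 15) + (5, 6). λ = (6 - 15)/(5 - 2) ≡ 28/3 mod 37. 3⁻¹ ≡ 25 (mod 37) since 3·25 = 75 ≡ 1, so λ ≡ 34.
  x = λ² - 2 - 5 = 1156 - 7 ≡ 2; y = λ·(2 - 2) - 15 ≡ 22. → (2, 22)
3Q = (2, 22).
Finally 2P + 3Q:
(15, 34) + (2, 22). λ = (22 - 34)/(2 - 15) ≡ 25/24 mod 37. 24⁻¹ ≡ 17 (mod 37), so λ ≡ 18.
  x = λ² - 15 - 2 = 324 - 17 ≡ 11; y = λ·(15 - 11) - 34 ≡ 1. → (11, 1)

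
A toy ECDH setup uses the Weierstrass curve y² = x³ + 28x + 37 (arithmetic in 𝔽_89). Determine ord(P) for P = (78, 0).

2

2P: (78, 0) + (78, 0): same x and y₁ ≡ -y₂, so the sum is O.
2P = O, so the order is 2.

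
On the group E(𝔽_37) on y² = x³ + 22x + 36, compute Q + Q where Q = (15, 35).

tangent at (15, 35): λ = (3·15² + 22)/(2·35) ≡ 31/33. 33⁻¹ ≡ 9 (mod 37), so λ ≡ 31·9 ≡ 20.
  x = λ² - 15 - 15 = 400 - 30 ≡ 0; y = λ·(15 - 0) - 35 ≡ 6. → (0, 6)

(0, 6)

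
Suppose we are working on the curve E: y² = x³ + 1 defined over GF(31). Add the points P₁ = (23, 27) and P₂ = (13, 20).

(2, 28)

(23, 27) + (13, 20). λ = (20 - 27)/(13 - 23) ≡ 24/21 mod 31. 21⁻¹ ≡ 3 (mod 31), so λ ≡ 10.
  x = λ² - 23 - 13 = 100 - 36 ≡ 2; y = λ·(23 - 2) - 27 ≡ 28. → (2, 28)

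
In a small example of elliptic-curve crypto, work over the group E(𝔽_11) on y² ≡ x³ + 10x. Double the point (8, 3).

tangent at (8, 3): λ = (3·8² + 10)/(2·3) ≡ 4/6. 6⁻¹ ≡ 2 (mod 11) since 6·2 = 12 ≡ 1, so λ ≡ 4·2 ≡ 8.
  x = λ² - 8 - 8 = 64 - 16 ≡ 4; y = λ·(8 - 4) - 3 ≡ 7. → (4, 7)

(4, 7)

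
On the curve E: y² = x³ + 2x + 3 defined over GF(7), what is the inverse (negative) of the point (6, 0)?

-(6, 0) = (6, -0 mod 7) = (6, 0).

(6, 0)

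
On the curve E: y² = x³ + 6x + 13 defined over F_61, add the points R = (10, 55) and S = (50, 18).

(16, 39)

(10, 55) + (50, 18). λ = (18 - 55)/(50 - 10) ≡ 24/40 mod 61. 40⁻¹ ≡ 29 (mod 61), so λ ≡ 25.
  x = λ² - 10 - 50 = 625 - 60 ≡ 16; y = λ·(10 - 16) - 55 ≡ 39. → (16, 39)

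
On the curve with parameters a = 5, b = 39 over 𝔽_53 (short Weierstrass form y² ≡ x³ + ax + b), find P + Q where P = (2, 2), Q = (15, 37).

(2, 2) + (15, 37). λ = (37 - 2)/(15 - 2) ≡ 35/13 mod 53. 13⁻¹ ≡ 49 (mod 53) since 13·49 = 637 ≡ 1, so λ ≡ 19.
  x = λ² - 2 - 15 = 361 - 17 ≡ 26; y = λ·(2 - 26) - 2 ≡ 19. → (26, 19)

(26, 19)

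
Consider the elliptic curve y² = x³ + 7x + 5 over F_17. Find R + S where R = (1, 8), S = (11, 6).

(3, 6)

(1, 8) + (11, 6). λ = (6 - 8)/(11 - 1) ≡ 15/10 mod 17. 10⁻¹ ≡ 12 (mod 17), so λ ≡ 10.
  x = λ² - 1 - 11 = 100 - 12 ≡ 3; y = λ·(1 - 3) - 8 ≡ 6. → (3, 6)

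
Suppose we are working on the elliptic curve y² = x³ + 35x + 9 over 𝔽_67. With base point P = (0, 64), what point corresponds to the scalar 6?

Double-and-add on 6 = (110)₂. Start with P = (0, 64) for the leading 1-bit.
double: tangent at (0, 64): λ = (3·0² + 35)/(2·64) ≡ 35/61. 61⁻¹ ≡ 11 (mod 67) since 61·11 = 671 ≡ 1, so λ ≡ 35·11 ≡ 50.
  x = λ² - 0 - 0 = 2500 - 0 ≡ 21; y = λ·(0 - 21) - 64 ≡ 25. → (21, 25)
add P: (21, 25) + (0, 64). λ = (64 - 25)/(0 - 21) ≡ 39/46 mod 67. 46⁻¹ ≡ 51 (mod 67), so λ ≡ 46.
  x = λ² - 21 - 0 = 2116 - 21 ≡ 18; y = λ·(21 - 18) - 25 ≡ 46. → (18, 46)
double: tangent at (18, 46): λ = (3·18² + 35)/(2·46) ≡ 2/25. 25⁻¹ ≡ 59 (mod 67) since 25·59 = 1475 ≡ 1, so λ ≡ 2·59 ≡ 51.
  x = λ² - 18 - 18 = 2601 - 36 ≡ 19; y = λ·(18 - 19) - 46 ≡ 37. → (19, 37)

(19, 37)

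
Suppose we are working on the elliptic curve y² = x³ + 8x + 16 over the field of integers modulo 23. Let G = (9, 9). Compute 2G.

(7, 1)

tangent at (9, 9): λ = (3·9² + 8)/(2·9) ≡ 21/18. 18⁻¹ ≡ 9 (mod 23), so λ ≡ 21·9 ≡ 5.
  x = λ² - 9 - 9 = 25 - 18 ≡ 7; y = λ·(9 - 7) - 9 ≡ 1. → (7, 1)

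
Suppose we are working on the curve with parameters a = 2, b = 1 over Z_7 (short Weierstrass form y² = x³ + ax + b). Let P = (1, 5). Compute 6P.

(1, 5)

Double-and-add on 6 = (110)₂. Start with P = (1, 5) for the leading 1-bit.
double: tangent at (1, 5): λ = (3·1² + 2)/(2·5) ≡ 5/3. 3⁻¹ ≡ 5 (mod 7) since 3·5 = 15 ≡ 1, so λ ≡ 5·5 ≡ 4.
  x = λ² - 1 - 1 = 16 - 2 ≡ 0; y = λ·(1 - 0) - 5 ≡ 6. → (0, 6)
add P: (0, 6) + (1, 5). λ = (5 - 6)/(1 - 0) ≡ 6/1 mod 7. 1⁻¹ ≡ 1 (mod 7) since 1·1 = 1 ≡ 1, so λ ≡ 6.
  x = λ² - 0 - 1 = 36 - 1 ≡ 0; y = λ·(0 - 0) - 6 ≡ 1. → (0, 1)
double: tangent at (0, 1): λ = (3·0² + 2)/(2·1) ≡ 2/2. 2⁻¹ ≡ 4 (mod 7), so λ ≡ 2·4 ≡ 1.
  x = λ² - 0 - 0 = 1 - 0 ≡ 1; y = λ·(0 - 1) - 1 ≡ 5. → (1, 5)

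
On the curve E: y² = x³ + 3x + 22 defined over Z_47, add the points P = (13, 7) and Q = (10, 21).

(4, 45)

(13, 7) + (10, 21). λ = (21 - 7)/(10 - 13) ≡ 14/44 mod 47. 44⁻¹ ≡ 31 (mod 47) since 44·31 = 1364 ≡ 1, so λ ≡ 11.
  x = λ² - 13 - 10 = 121 - 23 ≡ 4; y = λ·(13 - 4) - 7 ≡ 45. → (4, 45)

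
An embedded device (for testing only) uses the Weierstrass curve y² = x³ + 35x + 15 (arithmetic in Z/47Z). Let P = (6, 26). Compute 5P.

Double-and-add on 5 = (101)₂. Start with P = (6, 26) for the leading 1-bit.
double: tangent at (6, 26): λ = (3·6² + 35)/(2·26) ≡ 2/5. 5⁻¹ ≡ 19 (mod 47), so λ ≡ 2·19 ≡ 38.
  x = λ² - 6 - 6 = 1444 - 12 ≡ 22; y = λ·(6 - 22) - 26 ≡ 24. → (22, 24)
double: tangent at (22, 24): λ = (3·22² + 35)/(2·24) ≡ 30/1. 1⁻¹ ≡ 1 (mod 47), so λ ≡ 30·1 ≡ 30.
  x = λ² - 22 - 22 = 900 - 44 ≡ 10; y = λ·(22 - 10) - 24 ≡ 7. → (10, 7)
add P: (10, 7) + (6, 26). λ = (26 - 7)/(6 - 10) ≡ 19/43 mod 47. 43⁻¹ ≡ 35 (mod 47), so λ ≡ 7.
  x = λ² - 10 - 6 = 49 - 16 ≡ 33; y = λ·(10 - 33) - 7 ≡ 20. → (33, 20)

(33, 20)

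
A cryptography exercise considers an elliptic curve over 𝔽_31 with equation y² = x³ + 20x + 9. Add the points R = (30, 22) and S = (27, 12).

(30, 22) + (27, 12). λ = (12 - 22)/(27 - 30) ≡ 21/28 mod 31. 28⁻¹ ≡ 10 (mod 31) since 28·10 = 280 ≡ 1, so λ ≡ 24.
  x = λ² - 30 - 27 = 576 - 57 ≡ 23; y = λ·(30 - 23) - 22 ≡ 22. → (23, 22)

(23, 22)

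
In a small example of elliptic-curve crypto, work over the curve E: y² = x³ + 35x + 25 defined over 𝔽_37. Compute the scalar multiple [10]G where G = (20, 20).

(12, 29)

Double-and-add on 10 = (1010)₂. Start with G = (20, 20) for the leading 1-bit.
double: tangent at (20, 20): λ = (3·20² + 35)/(2·20) ≡ 14/3. 3⁻¹ ≡ 25 (mod 37), so λ ≡ 14·25 ≡ 17.
  x = λ² - 20 - 20 = 289 - 40 ≡ 27; y = λ·(20 - 27) - 20 ≡ 9. → (27, 9)
double: tangent at (27, 9): λ = (3·27² + 35)/(2·9) ≡ 2/18. 18⁻¹ ≡ 35 (mod 37) since 18·35 = 630 ≡ 1, so λ ≡ 2·35 ≡ 33.
  x = λ² - 27 - 27 = 1089 - 54 ≡ 36; y = λ·(27 - 36) - 9 ≡ 27. → (36, 27)
add G: (36, 27) + (20, 20). λ = (20 - 27)/(20 - 36) ≡ 30/21 mod 37. 21⁻¹ ≡ 30 (mod 37), so λ ≡ 12.
  x = λ² - 36 - 20 = 144 - 56 ≡ 14; y = λ·(36 - 14) - 27 ≡ 15. → (14, 15)
double: tangent at (14, 15): λ = (3·14² + 35)/(2·15) ≡ 31/30. 30⁻¹ ≡ 21 (mod 37) since 30·21 = 630 ≡ 1, so λ ≡ 31·21 ≡ 22.
  x = λ² - 14 - 14 = 484 - 28 ≡ 12; y = λ·(14 - 12) - 15 ≡ 29. → (12, 29)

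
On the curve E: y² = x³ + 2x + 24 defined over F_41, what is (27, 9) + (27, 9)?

tangent at (27, 9): λ = (3·27² + 2)/(2·9) ≡ 16/18. 18⁻¹ ≡ 16 (mod 41) since 18·16 = 288 ≡ 1, so λ ≡ 16·16 ≡ 10.
  x = λ² - 27 - 27 = 100 - 54 ≡ 5; y = λ·(27 - 5) - 9 ≡ 6. → (5, 6)

(5, 6)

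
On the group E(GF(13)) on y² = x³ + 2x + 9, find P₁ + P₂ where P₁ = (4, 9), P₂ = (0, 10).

(4, 9) + (0, 10). λ = (10 - 9)/(0 - 4) ≡ 1/9 mod 13. 9⁻¹ ≡ 3 (mod 13), so λ ≡ 3.
  x = λ² - 4 - 0 = 9 - 4 ≡ 5; y = λ·(4 - 5) - 9 ≡ 1. → (5, 1)

(5, 1)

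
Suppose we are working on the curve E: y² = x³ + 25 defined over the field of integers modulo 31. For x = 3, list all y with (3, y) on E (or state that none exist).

none

x³ + 0x + 25 = 52 ≡ 21 (mod 31).
21 is a non-residue mod 31; no y exists.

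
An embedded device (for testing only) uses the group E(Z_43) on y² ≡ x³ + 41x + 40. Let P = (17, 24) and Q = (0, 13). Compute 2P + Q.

First 2P:
Repeated addition: build up to 2P.
2P: tangent at (17, 24): λ = (3·17² + 41)/(2·24) ≡ 5/5. 5⁻¹ ≡ 26 (mod 43), so λ ≡ 5·26 ≡ 1.
  x = λ² - 17 - 17 = 1 - 34 ≡ 10; y = λ·(17 - 10) - 24 ≡ 26. → (10, 26)
2P = (10, 26).
Finally 2P + Q:
(10, 26) + (0, 13). λ = (13 - 26)/(0 - 10) ≡ 30/33 mod 43. 33⁻¹ ≡ 30 (mod 43) since 33·30 = 990 ≡ 1, so λ ≡ 40.
  x = λ² - 10 - 0 = 1600 - 10 ≡ 42; y = λ·(10 - 42) - 26 ≡ 27. → (42, 27)

(42, 27)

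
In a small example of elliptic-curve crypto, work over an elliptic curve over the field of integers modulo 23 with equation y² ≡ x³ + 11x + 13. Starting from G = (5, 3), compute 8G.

(5, 3)

Repeated addition: build up to 8G.
2G: tangent at (5, 3): λ = (3·5² + 11)/(2·3) ≡ 17/6. 6⁻¹ ≡ 4 (mod 23) since 6·4 = 24 ≡ 1, so λ ≡ 17·4 ≡ 22.
  x = λ² - 5 - 5 = 484 - 10 ≡ 14; y = λ·(5 - 14) - 3 ≡ 6. → (14, 6)
3G: (14, 6) + (5, 3). λ = (3 - 6)/(5 - 14) ≡ 20/14 mod 23. 14⁻¹ ≡ 5 (mod 23), so λ ≡ 8.
  x = λ² - 14 - 5 = 64 - 19 ≡ 22; y = λ·(14 - 22) - 6 ≡ 22. → (22, 22)
4G: (22, 22) + (5, 3). λ = (3 - 22)/(5 - 22) ≡ 4/6 mod 23. 6⁻¹ ≡ 4 (mod 23), so λ ≡ 16.
  x = λ² - 22 - 5 = 256 - 27 ≡ 22; y = λ·(22 - 22) - 22 ≡ 1. → (22, 1)
5G: (22, 1) + (5, 3). λ = (3 - 1)/(5 - 22) ≡ 2/6 mod 23. 6⁻¹ ≡ 4 (mod 23) since 6·4 = 24 ≡ 1, so λ ≡ 8.
  x = λ² - 22 - 5 = 64 - 27 ≡ 14; y = λ·(22 - 14) - 1 ≡ 17. → (14, 17)
6G: (14, 17) + (5, 3). λ = (3 - 17)/(5 - 14) ≡ 9/14 mod 23. 14⁻¹ ≡ 5 (mod 23), so λ ≡ 22.
  x = λ² - 14 - 5 = 484 - 19 ≡ 5; y = λ·(14 - 5) - 17 ≡ 20. → (5, 20)
7G: (5, 20) + (5, 3): same x and y₁ ≡ -y₂, so the sum is the point at infinity.
8G: the point at infinity + (5, 3) = (5, 3) (identity).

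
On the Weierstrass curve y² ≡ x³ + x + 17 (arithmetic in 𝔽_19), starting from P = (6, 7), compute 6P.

(6, 12)

Double-and-add on 6 = (110)₂. Start with P = (6, 7) for the leading 1-bit.
double: tangent at (6, 7): λ = (3·6² + 1)/(2·7) ≡ 14/14. 14⁻¹ ≡ 15 (mod 19) since 14·15 = 210 ≡ 1, so λ ≡ 14·15 ≡ 1.
  x = λ² - 6 - 6 = 1 - 12 ≡ 8; y = λ·(6 - 8) - 7 ≡ 10. → (8, 10)
add P: (8, 10) + (6, 7). λ = (7 - 10)/(6 - 8) ≡ 16/17 mod 19. 17⁻¹ ≡ 9 (mod 19), so λ ≡ 11.
  x = λ² - 8 - 6 = 121 - 14 ≡ 12; y = λ·(8 - 12) - 10 ≡ 3. → (12, 3)
double: tangent at (12, 3): λ = (3·12² + 1)/(2·3) ≡ 15/6. 6⁻¹ ≡ 16 (mod 19), so λ ≡ 15·16 ≡ 12.
  x = λ² - 12 - 12 = 144 - 24 ≡ 6; y = λ·(12 - 6) - 3 ≡ 12. → (6, 12)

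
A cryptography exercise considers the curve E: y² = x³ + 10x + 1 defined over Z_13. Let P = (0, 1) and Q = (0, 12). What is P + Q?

O

The two points share x = 0 and their y-coordinates satisfy 1 + 12 ≡ 0 (mod 13), so they are inverses. Their sum is the point at infinity.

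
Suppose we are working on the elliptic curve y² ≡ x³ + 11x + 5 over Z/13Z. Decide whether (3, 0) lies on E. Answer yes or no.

yes

y² = 0² ≡ 0; x³ + 11x + 5 = 65 ≡ 0 (mod 13). 0 = 0.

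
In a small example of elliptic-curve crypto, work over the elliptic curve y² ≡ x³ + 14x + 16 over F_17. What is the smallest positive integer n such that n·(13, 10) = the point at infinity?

10

2P: tangent at (13, 10): λ = (3·13² + 14)/(2·10) ≡ 11/3. 3⁻¹ ≡ 6 (mod 17), so λ ≡ 11·6 ≡ 15.
  x = λ² - 13 - 13 = 225 - 26 ≡ 12; y = λ·(13 - 12) - 10 ≡ 5. → (12, 5)
3P: (12, 5) + (13, 10). λ = (10 - 5)/(13 - 12) ≡ 5/1 mod 17. 1⁻¹ ≡ 1 (mod 17) since 1·1 = 1 ≡ 1, so λ ≡ 5.
  x = λ² - 12 - 13 = 25 - 25 ≡ 0; y = λ·(12 - 0) - 5 ≡ 4. → (0, 4)
4P: (0, 4) + (13, 10). λ = (10 - 4)/(13 - 0) ≡ 6/13 mod 17. 13⁻¹ ≡ 4 (mod 17), so λ ≡ 7.
  x = λ² - 0 - 13 = 49 - 13 ≡ 2; y = λ·(0 - 2) - 4 ≡ 16. → (2, 16)
5P: (2, 16) + (13, 10). λ = (10 - 16)/(13 - 2) ≡ 11/11 mod 17. 11⁻¹ ≡ 14 (mod 17), so λ ≡ 1.
  x = λ² - 2 - 13 = 1 - 15 ≡ 3; y = λ·(2 - 3) - 16 ≡ 0. → (3, 0)
6P: (3, 0) + (13, 10). λ = (10 - 0)/(13 - 3) ≡ 10/10 mod 17. 10⁻¹ ≡ 12 (mod 17), so λ ≡ 1.
  x = λ² - 3 - 13 = 1 - 16 ≡ 2; y = λ·(3 - 2) - 0 ≡ 1. → (2, 1)
7P: (2, 1) + (13, 10). λ = (10 - 1)/(13 - 2) ≡ 9/11 mod 17. 11⁻¹ ≡ 14 (mod 17), so λ ≡ 7.
  x = λ² - 2 - 13 = 49 - 15 ≡ 0; y = λ·(2 - 0) - 1 ≡ 13. → (0, 13)
8P: (0, 13) + (13, 10). λ = (10 - 13)/(13 - 0) ≡ 14/13 mod 17. 13⁻¹ ≡ 4 (mod 17), so λ ≡ 5.
  x = λ² - 0 - 13 = 25 - 13 ≡ 12; y = λ·(0 - 12) - 13 ≡ 12. → (12, 12)
9P: (12, 12) + (13, 10). λ = (10 - 12)/(13 - 12) ≡ 15/1 mod 17. 1⁻¹ ≡ 1 (mod 17), so λ ≡ 15.
  x = λ² - 12 - 13 = 225 - 25 ≡ 13; y = λ·(12 - 13) - 12 ≡ 7. → (13, 7)
10P: (13, 7) + (13, 10): same x and y₁ ≡ -y₂, so the sum is the point at infinity.
10P = the point at infinity, so the order is 10.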